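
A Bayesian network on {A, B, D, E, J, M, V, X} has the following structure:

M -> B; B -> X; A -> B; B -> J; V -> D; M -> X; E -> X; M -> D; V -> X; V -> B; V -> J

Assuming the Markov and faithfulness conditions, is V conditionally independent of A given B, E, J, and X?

No

6 paths connect V and A; each must be blocked for d-separation to hold:
  1. V → X ← M → B ← A — X:collider[open]; M:fork[open]; B:collider[open] ⇒ active
  2. V → X ← B ← A — X:collider[open]; B:chain[blocks] ⇒ blocked
  3. V → B ← A — B:collider[open] ⇒ active
  4. V → D ← M → X ← B ← A — D:collider[blocks]; M:fork[open]; X:collider[open]; B:chain[blocks] ⇒ blocked
  5. V → D ← M → B ← A — D:collider[blocks]; M:fork[open]; B:collider[open] ⇒ blocked
  6. V → J ← B ← A — J:collider[open]; B:chain[blocks] ⇒ blocked
Because an active path exists, V and A are not d-separated.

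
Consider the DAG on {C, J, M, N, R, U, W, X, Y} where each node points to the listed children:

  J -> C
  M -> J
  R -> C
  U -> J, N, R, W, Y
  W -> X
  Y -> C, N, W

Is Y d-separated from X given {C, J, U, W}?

5 paths connect Y and X; each must be blocked for d-separation to hold:
Path 1: Y → N ← U → W → X
  N is a collider here and neither N nor any of its descendants is conditioned on, so the collider stays closed — the path is blocked at N.
Path 2: Y → C ← R ← U → W → X
  U is a fork here and U is conditioned on, so the path is blocked at U.
Path 3: Y → C ← J ← U → W → X
  J is a chain here and J is conditioned on, so the path is blocked at J.
Path 4: Y ← U → W → X
  U is a fork here and U is conditioned on, so the path is blocked at U.
Path 5: Y → W → X
  W is a chain here and W is conditioned on, so the path is blocked at W.
All paths are blocked; Y ⊥ X | {C, J, U, W} holds.

Yes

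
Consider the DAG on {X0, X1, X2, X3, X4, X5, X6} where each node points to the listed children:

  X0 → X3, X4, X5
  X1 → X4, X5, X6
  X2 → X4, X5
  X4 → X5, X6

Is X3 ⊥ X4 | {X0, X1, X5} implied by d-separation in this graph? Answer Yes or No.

Yes — X3 and X4 are d-separated given {X0, X1, X5}.

There are 5 undirected paths between X3 and X4; checking each against the conditioning set {X0, X1, X5}:
  1. X3 ← X0 → X5 ← X2 → X4 — X0:fork[blocks]; X5:collider[open]; X2:fork[open] ⇒ blocked
  2. X3 ← X0 → X5 ← X1 → X6 ← X4 — X0:fork[blocks]; X5:collider[open]; X1:fork[blocks]; X6:collider[blocks] ⇒ blocked
  3. X3 ← X0 → X5 ← X1 → X4 — X0:fork[blocks]; X5:collider[open]; X1:fork[blocks] ⇒ blocked
  4. X3 ← X0 → X5 ← X4 — X0:fork[blocks]; X5:collider[open] ⇒ blocked
  5. X3 ← X0 → X4 — X0:fork[blocks] ⇒ blocked
Since every path is blocked, d-separation holds.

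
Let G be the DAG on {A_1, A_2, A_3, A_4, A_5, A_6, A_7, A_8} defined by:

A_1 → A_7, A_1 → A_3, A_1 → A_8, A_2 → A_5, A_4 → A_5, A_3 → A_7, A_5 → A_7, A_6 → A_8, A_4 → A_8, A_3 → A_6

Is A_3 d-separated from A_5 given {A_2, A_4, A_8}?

6 paths connect A_3 and A_5; each must be blocked for d-separation to hold:
Path 1: A_3 → A_6 → A_8 ← A_1 → A_7 ← A_5
  A_7 is a collider here and neither A_7 nor any of its descendants is conditioned on, so the collider stays closed — the path is blocked at A_7.
Path 2: A_3 → A_6 → A_8 ← A_4 → A_5
  A_4 is a fork here and A_4 is conditioned on, so the path is blocked at A_4.
Path 3: A_3 → A_7 ← A_5
  A_7 is a collider here and neither A_7 nor any of its descendants is conditioned on, so the collider stays closed — the path is blocked at A_7.
Path 4: A_3 → A_7 ← A_1 → A_8 ← A_4 → A_5
  A_7 is a collider here and neither A_7 nor any of its descendants is conditioned on, so the collider stays closed — the path is blocked at A_7.
Path 5: A_3 ← A_1 → A_8 ← A_4 → A_5
  A_4 is a fork here and A_4 is conditioned on, so the path is blocked at A_4.
Path 6: A_3 ← A_1 → A_7 ← A_5
  A_7 is a collider here and neither A_7 nor any of its descendants is conditioned on, so the collider stays closed — the path is blocked at A_7.
Every path is blocked, so A_3 and A_5 are d-separated given {A_2, A_4, A_8}.

Yes — A_3 and A_5 are d-separated given {A_2, A_4, A_8}.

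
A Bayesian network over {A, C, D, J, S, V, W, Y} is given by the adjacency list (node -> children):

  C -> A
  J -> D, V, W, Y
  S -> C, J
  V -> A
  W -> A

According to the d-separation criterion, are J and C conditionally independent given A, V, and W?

No

3 paths connect J and C; each must be blocked for d-separation to hold:
  1. J ← S → C — S:fork[open] ⇒ active
  2. J → V → A ← C — V:chain[blocks]; A:collider[open] ⇒ blocked
  3. J → W → A ← C — W:chain[blocks]; A:collider[open] ⇒ blocked
Because an active path exists, J and C are not d-separated.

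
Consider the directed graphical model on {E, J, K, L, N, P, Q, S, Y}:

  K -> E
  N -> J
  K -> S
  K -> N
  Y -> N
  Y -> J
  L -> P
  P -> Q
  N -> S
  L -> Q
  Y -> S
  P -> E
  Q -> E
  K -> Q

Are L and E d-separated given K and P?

Enumerating the 6 paths from L to E and testing each for blocking by {K, P}:
Path 1: L → P → Q ← K → E
  P is a chain here and P is conditioned on, so the path is blocked at P.
Path 2: L → P → Q → E
  P is a chain here and P is conditioned on, so the path is blocked at P.
Path 3: L → P → E
  P is a chain here and P is conditioned on, so the path is blocked at P.
Path 4: L → Q ← K → E
  Q is a collider here and neither Q nor any of its descendants is conditioned on, so the collider stays closed — the path is blocked at Q.
Path 5: L → Q ← P → E
  Q is a collider here and neither Q nor any of its descendants is conditioned on, so the collider stays closed — the path is blocked at Q.
Path 6: L → Q → E
  Q is a chain and Q is not conditioned on — no node blocks this path, so it is active.
Since the path L → Q → E is active, L and E are not d-separated given {K, P}.

No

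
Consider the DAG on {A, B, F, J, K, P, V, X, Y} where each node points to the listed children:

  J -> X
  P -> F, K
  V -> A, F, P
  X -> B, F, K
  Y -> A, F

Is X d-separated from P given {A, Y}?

Yes

There are 4 undirected paths between X and P; checking each against the conditioning set {A, Y}:
Path 1: X → F ← Y → A ← V → P
  F is a collider here and neither F nor any of its descendants is conditioned on, so the collider stays closed — the path is blocked at F.
Path 2: X → F ← V → P
  F is a collider here and neither F nor any of its descendants is conditioned on, so the collider stays closed — the path is blocked at F.
Path 3: X → F ← P
  F is a collider here and neither F nor any of its descendants is conditioned on, so the collider stays closed — the path is blocked at F.
Path 4: X → K ← P
  K is a collider here and neither K nor any of its descendants is conditioned on, so the collider stays closed — the path is blocked at K.
All paths are blocked; X ⊥ P | {A, Y} holds.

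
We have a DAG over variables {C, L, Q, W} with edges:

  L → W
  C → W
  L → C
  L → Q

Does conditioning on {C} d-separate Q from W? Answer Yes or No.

Enumerating the 2 paths from Q to W and testing each for blocking by {C}:
Path 1: Q ← L → C → W
  C is a chain here and C is conditioned on, so the path is blocked at C.
Path 2: Q ← L → W
  L is a fork and L is not conditioned on — no node blocks this path, so it is active.
At least one path is unblocked, so d-separation fails.

No — Q and W are not d-separated given {C}.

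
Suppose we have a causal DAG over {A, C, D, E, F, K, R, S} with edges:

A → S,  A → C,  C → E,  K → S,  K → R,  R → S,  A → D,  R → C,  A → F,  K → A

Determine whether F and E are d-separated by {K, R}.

No

We examine all 5 paths between F and E:
Path 1: F ← A → S ← R → C → E
  S is a collider here and neither S nor any of its descendants is conditioned on, so the collider stays closed — the path is blocked at S.
Path 2: F ← A → S ← K → R → C → E
  S is a collider here and neither S nor any of its descendants is conditioned on, so the collider stays closed — the path is blocked at S.
Path 3: F ← A → C → E
  A is a fork and A is not conditioned on; C is a chain and C is not conditioned on — no node blocks this path, so it is active.
Path 4: F ← A ← K → S ← R → C → E
  K is a fork here and K is conditioned on, so the path is blocked at K.
Path 5: F ← A ← K → R → C → E
  K is a fork here and K is conditioned on, so the path is blocked at K.
Since the path F ← A → C → E is active, F and E are not d-separated given {K, R}.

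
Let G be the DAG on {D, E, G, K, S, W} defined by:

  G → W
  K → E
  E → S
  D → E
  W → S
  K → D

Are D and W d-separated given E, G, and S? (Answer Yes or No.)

There are 2 undirected paths between D and W; checking each against the conditioning set {E, G, S}:
Path 1: D → E → S ← W
  E is a chain here and E is conditioned on, so the path is blocked at E.
Path 2: D ← K → E → S ← W
  E is a chain here and E is conditioned on, so the path is blocked at E.
Every path is blocked, so D and W are d-separated given {E, G, S}.

Yes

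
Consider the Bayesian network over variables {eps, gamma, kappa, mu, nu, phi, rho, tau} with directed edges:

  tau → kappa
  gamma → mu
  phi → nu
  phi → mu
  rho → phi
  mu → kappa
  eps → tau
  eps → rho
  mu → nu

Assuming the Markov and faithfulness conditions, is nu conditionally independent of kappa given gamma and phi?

No

We examine all 4 paths between nu and kappa:
  1. nu ← phi ← rho ← eps → tau → kappa — phi:chain[blocks]; rho:chain[open]; eps:fork[open]; tau:chain[open] ⇒ blocked
  2. nu ← phi → mu → kappa — phi:fork[blocks]; mu:chain[open] ⇒ blocked
  3. nu ← mu ← phi ← rho ← eps → tau → kappa — mu:chain[open]; phi:chain[blocks]; rho:chain[open]; eps:fork[open]; tau:chain[open] ⇒ blocked
  4. nu ← mu → kappa — mu:fork[open] ⇒ active
Since the path nu ← mu → kappa is active, nu and kappa are not d-separated given {gamma, phi}.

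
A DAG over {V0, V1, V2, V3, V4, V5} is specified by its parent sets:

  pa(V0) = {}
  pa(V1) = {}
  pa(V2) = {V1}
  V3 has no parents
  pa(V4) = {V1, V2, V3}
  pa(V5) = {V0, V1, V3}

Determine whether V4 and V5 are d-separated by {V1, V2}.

We examine all 3 paths between V4 and V5:
Path 1: V4 ← V3 → V5
  V3 is a fork and V3 is not conditioned on — no node blocks this path, so it is active.
Path 2: V4 ← V2 ← V1 → V5
  V2 is a chain here and V2 is conditioned on, so the path is blocked at V2.
Path 3: V4 ← V1 → V5
  V1 is a fork here and V1 is conditioned on, so the path is blocked at V1.
Since the path V4 ← V3 → V5 is active, V4 and V5 are not d-separated given {V1, V2}.

No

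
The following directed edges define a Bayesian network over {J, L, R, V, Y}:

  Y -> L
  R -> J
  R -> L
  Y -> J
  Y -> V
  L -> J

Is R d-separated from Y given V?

Yes

We examine all 4 paths between R and Y:
Path 1: R → J ← Y
  J is a collider here and neither J nor any of its descendants is conditioned on, so the collider stays closed — the path is blocked at J.
Path 2: R → J ← L ← Y
  J is a collider here and neither J nor any of its descendants is conditioned on, so the collider stays closed — the path is blocked at J.
Path 3: R → L → J ← Y
  J is a collider here and neither J nor any of its descendants is conditioned on, so the collider stays closed — the path is blocked at J.
Path 4: R → L ← Y
  L is a collider here and neither L nor any of its descendants is conditioned on, so the collider stays closed — the path is blocked at L.
Since every path is blocked, d-separation holds.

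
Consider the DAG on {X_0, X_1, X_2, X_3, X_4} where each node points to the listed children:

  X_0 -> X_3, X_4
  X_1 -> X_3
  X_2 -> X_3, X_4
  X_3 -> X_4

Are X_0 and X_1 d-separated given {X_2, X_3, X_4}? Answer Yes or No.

No

3 paths connect X_0 and X_1; each must be blocked for d-separation to hold:
  1. X_0 → X_3 ← X_1 — X_3:collider[open] ⇒ active
  2. X_0 → X_4 ← X_2 → X_3 ← X_1 — X_4:collider[open]; X_2:fork[blocks]; X_3:collider[open] ⇒ blocked
  3. X_0 → X_4 ← X_3 ← X_1 — X_4:collider[open]; X_3:chain[blocks] ⇒ blocked
Because an active path exists, X_0 and X_1 are not d-separated.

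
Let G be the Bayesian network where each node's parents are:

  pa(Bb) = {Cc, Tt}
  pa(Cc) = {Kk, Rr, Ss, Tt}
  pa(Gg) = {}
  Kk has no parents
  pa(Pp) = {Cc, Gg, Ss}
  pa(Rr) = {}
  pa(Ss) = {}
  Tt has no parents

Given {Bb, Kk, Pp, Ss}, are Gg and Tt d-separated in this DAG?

4 paths connect Gg and Tt; each must be blocked for d-separation to hold:
Path 1: Gg → Pp ← Cc ← Tt
  Pp is a collider and Pp is conditioned on, which opens it; Cc is a chain and Cc is not conditioned on — no node blocks this path, so it is active.
Path 2: Gg → Pp ← Cc → Bb ← Tt
  Pp is a collider and Pp is conditioned on, which opens it; Cc is a fork and Cc is not conditioned on; Bb is a collider and Bb is conditioned on, which opens it — no node blocks this path, so it is active.
Path 3: Gg → Pp ← Ss → Cc ← Tt
  Ss is a fork here and Ss is conditioned on, so the path is blocked at Ss.
Path 4: Gg → Pp ← Ss → Cc → Bb ← Tt
  Ss is a fork here and Ss is conditioned on, so the path is blocked at Ss.
Because an active path exists, Gg and Tt are not d-separated.

No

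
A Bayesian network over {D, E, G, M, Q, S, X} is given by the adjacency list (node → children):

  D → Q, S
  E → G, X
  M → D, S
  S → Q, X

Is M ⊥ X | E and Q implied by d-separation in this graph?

We examine all 3 paths between M and X:
Path 1: M → S → X
  S is a chain and S is not conditioned on — no node blocks this path, so it is active.
Path 2: M → D → S → X
  D is a chain and D is not conditioned on; S is a chain and S is not conditioned on — no node blocks this path, so it is active.
Path 3: M → D → Q ← S → X
  D is a chain and D is not conditioned on; Q is a collider and Q is conditioned on, which opens it; S is a fork and S is not conditioned on — no node blocks this path, so it is active.
At least one path is unblocked, so d-separation fails.

No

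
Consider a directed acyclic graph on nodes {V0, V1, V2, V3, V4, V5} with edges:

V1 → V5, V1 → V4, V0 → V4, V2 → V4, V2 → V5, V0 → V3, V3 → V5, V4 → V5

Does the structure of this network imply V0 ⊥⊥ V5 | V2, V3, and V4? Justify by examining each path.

4 paths connect V0 and V5; each must be blocked for d-separation to hold:
Path 1: V0 → V4 → V5
  V4 is a chain here and V4 is conditioned on, so the path is blocked at V4.
Path 2: V0 → V4 ← V2 → V5
  V2 is a fork here and V2 is conditioned on, so the path is blocked at V2.
Path 3: V0 → V4 ← V1 → V5
  V4 is a collider and V4 is conditioned on, which opens it; V1 is a fork and V1 is not conditioned on — no node blocks this path, so it is active.
Path 4: V0 → V3 → V5
  V3 is a chain here and V3 is conditioned on, so the path is blocked at V3.
Because an active path exists, V0 and V5 are not d-separated.

No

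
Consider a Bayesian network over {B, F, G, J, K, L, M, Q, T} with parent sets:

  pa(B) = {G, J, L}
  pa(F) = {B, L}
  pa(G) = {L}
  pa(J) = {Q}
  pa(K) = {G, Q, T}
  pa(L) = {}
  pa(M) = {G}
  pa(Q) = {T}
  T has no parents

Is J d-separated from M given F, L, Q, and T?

No

There are 5 undirected paths between J and M; checking each against the conditioning set {F, L, Q, T}:
Path 1: J → B ← L → G → M
  L is a fork here and L is conditioned on, so the path is blocked at L.
Path 2: J → B ← G → M
  B is a collider and its descendant F is conditioned on, which opens it; G is a fork and G is not conditioned on — no node blocks this path, so it is active.
Path 3: J → B → F ← L → G → M
  L is a fork here and L is conditioned on, so the path is blocked at L.
Path 4: J ← Q ← T → K ← G → M
  Q is a chain here and Q is conditioned on, so the path is blocked at Q.
Path 5: J ← Q → K ← G → M
  Q is a fork here and Q is conditioned on, so the path is blocked at Q.
At least one path is unblocked, so d-separation fails.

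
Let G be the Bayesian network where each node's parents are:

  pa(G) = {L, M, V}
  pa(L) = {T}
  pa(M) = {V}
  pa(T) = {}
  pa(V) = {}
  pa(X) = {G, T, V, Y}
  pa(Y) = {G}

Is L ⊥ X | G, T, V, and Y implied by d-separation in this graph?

Enumerating the 5 paths from L to X and testing each for blocking by {G, T, V, Y}:
Path 1: L ← T → X
  T is a fork here and T is conditioned on, so the path is blocked at T.
Path 2: L → G → Y → X
  G is a chain here and G is conditioned on, so the path is blocked at G.
Path 3: L → G → X
  G is a chain here and G is conditioned on, so the path is blocked at G.
Path 4: L → G ← M ← V → X
  V is a fork here and V is conditioned on, so the path is blocked at V.
Path 5: L → G ← V → X
  V is a fork here and V is conditioned on, so the path is blocked at V.
All paths are blocked; L ⊥ X | {G, T, V, Y} holds.

Yes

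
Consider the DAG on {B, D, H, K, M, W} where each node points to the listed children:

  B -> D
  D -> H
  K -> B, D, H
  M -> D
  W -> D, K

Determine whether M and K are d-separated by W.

Yes

We examine all 4 paths between M and K:
Path 1: M → D → H ← K
  H is a collider here and neither H nor any of its descendants is conditioned on, so the collider stays closed — the path is blocked at H.
Path 2: M → D ← K
  D is a collider here and neither D nor any of its descendants is conditioned on, so the collider stays closed — the path is blocked at D.
Path 3: M → D ← B ← K
  D is a collider here and neither D nor any of its descendants is conditioned on, so the collider stays closed — the path is blocked at D.
Path 4: M → D ← W → K
  D is a collider here and neither D nor any of its descendants is conditioned on, so the collider stays closed — the path is blocked at D.
All paths are blocked; M ⊥ K | {W} holds.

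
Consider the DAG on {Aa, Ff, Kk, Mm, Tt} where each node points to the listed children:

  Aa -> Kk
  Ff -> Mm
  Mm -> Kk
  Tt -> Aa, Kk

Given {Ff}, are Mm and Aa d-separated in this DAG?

There are 2 undirected paths between Mm and Aa; checking each against the conditioning set {Ff}:
Path 1: Mm → Kk ← Tt → Aa
  Kk is a collider here and neither Kk nor any of its descendants is conditioned on, so the collider stays closed — the path is blocked at Kk.
Path 2: Mm → Kk ← Aa
  Kk is a collider here and neither Kk nor any of its descendants is conditioned on, so the collider stays closed — the path is blocked at Kk.
Every path is blocked, so Mm and Aa are d-separated given {Ff}.

Yes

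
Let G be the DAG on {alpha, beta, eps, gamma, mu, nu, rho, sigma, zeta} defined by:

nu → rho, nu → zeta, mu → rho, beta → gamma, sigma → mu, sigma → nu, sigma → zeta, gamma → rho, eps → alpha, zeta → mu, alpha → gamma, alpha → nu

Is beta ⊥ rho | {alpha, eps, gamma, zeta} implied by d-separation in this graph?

Yes — beta and rho are d-separated given {alpha, eps, gamma, zeta}.

Enumerating the 6 paths from beta to rho and testing each for blocking by {alpha, eps, gamma, zeta}:
Path 1: beta → gamma ← alpha → nu → rho
  alpha is a fork here and alpha is conditioned on, so the path is blocked at alpha.
Path 2: beta → gamma ← alpha → nu ← sigma → mu → rho
  alpha is a fork here and alpha is conditioned on, so the path is blocked at alpha.
Path 3: beta → gamma ← alpha → nu ← sigma → zeta → mu → rho
  alpha is a fork here and alpha is conditioned on, so the path is blocked at alpha.
Path 4: beta → gamma ← alpha → nu → zeta ← sigma → mu → rho
  alpha is a fork here and alpha is conditioned on, so the path is blocked at alpha.
Path 5: beta → gamma ← alpha → nu → zeta → mu → rho
  alpha is a fork here and alpha is conditioned on, so the path is blocked at alpha.
Path 6: beta → gamma → rho
  gamma is a chain here and gamma is conditioned on, so the path is blocked at gamma.
Since every path is blocked, d-separation holds.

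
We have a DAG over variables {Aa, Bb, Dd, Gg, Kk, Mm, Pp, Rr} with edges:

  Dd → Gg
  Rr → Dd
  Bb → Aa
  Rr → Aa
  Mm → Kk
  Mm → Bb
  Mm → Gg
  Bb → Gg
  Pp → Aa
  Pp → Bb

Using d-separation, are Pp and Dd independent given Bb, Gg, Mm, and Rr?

Enumerating the 6 paths from Pp to Dd and testing each for blocking by {Bb, Gg, Mm, Rr}:
  1. Pp → Bb → Gg ← Dd — Bb:chain[blocks]; Gg:collider[open] ⇒ blocked
  2. Pp → Bb ← Mm → Gg ← Dd — Bb:collider[open]; Mm:fork[blocks]; Gg:collider[open] ⇒ blocked
  3. Pp → Bb → Aa ← Rr → Dd — Bb:chain[blocks]; Aa:collider[blocks]; Rr:fork[blocks] ⇒ blocked
  4. Pp → Aa ← Bb → Gg ← Dd — Aa:collider[blocks]; Bb:fork[blocks]; Gg:collider[open] ⇒ blocked
  5. Pp → Aa ← Bb ← Mm → Gg ← Dd — Aa:collider[blocks]; Bb:chain[blocks]; Mm:fork[blocks]; Gg:collider[open] ⇒ blocked
  6. Pp → Aa ← Rr → Dd — Aa:collider[blocks]; Rr:fork[blocks] ⇒ blocked
Every path is blocked, so Pp and Dd are d-separated given {Bb, Gg, Mm, Rr}.

Yes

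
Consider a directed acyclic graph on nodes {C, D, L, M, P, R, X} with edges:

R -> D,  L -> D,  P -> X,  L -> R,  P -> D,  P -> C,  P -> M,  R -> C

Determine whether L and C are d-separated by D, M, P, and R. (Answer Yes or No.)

Enumerating the 4 paths from L to C and testing each for blocking by {D, M, P, R}:
Path 1: L → D ← P → C
  P is a fork here and P is conditioned on, so the path is blocked at P.
Path 2: L → D ← R → C
  R is a fork here and R is conditioned on, so the path is blocked at R.
Path 3: L → R → D ← P → C
  R is a chain here and R is conditioned on, so the path is blocked at R.
Path 4: L → R → C
  R is a chain here and R is conditioned on, so the path is blocked at R.
All paths are blocked; L ⊥ C | {D, M, P, R} holds.

Yes — L and C are d-separated given {D, M, P, R}.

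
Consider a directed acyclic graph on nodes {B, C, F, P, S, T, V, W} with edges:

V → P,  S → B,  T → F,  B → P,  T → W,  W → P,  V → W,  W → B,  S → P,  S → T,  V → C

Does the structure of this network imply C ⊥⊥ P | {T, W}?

No

We examine all 6 paths between C and P:
Path 1: C ← V → W → B ← S → P
  W is a chain here and W is conditioned on, so the path is blocked at W.
Path 2: C ← V → W → B → P
  W is a chain here and W is conditioned on, so the path is blocked at W.
Path 3: C ← V → W ← T ← S → B → P
  T is a chain here and T is conditioned on, so the path is blocked at T.
Path 4: C ← V → W ← T ← S → P
  T is a chain here and T is conditioned on, so the path is blocked at T.
Path 5: C ← V → W → P
  W is a chain here and W is conditioned on, so the path is blocked at W.
Path 6: C ← V → P
  V is a fork and V is not conditioned on — no node blocks this path, so it is active.
Because an active path exists, C and P are not d-separated.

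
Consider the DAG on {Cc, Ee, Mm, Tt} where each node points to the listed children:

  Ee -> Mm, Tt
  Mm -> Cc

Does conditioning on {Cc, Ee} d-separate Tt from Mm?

There is one path between Tt and Mm:
Path 1: Tt ← Ee → Mm
  Ee is a fork here and Ee is conditioned on, so the path is blocked at Ee.
Since every path is blocked, d-separation holds.

Yes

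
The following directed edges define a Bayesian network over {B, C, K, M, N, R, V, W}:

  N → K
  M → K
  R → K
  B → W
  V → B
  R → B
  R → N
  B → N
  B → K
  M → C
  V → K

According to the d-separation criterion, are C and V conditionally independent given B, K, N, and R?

We examine all 6 paths between C and V:
  1. C ← M → K ← V — M:fork[open]; K:collider[open] ⇒ active
  2. C ← M → K ← N ← R → B ← V — M:fork[open]; K:collider[open]; N:chain[blocks]; R:fork[blocks]; B:collider[open] ⇒ blocked
  3. C ← M → K ← N ← B ← V — M:fork[open]; K:collider[open]; N:chain[blocks]; B:chain[blocks] ⇒ blocked
  4. C ← M → K ← R → N ← B ← V — M:fork[open]; K:collider[open]; R:fork[blocks]; N:collider[open]; B:chain[blocks] ⇒ blocked
  5. C ← M → K ← R → B ← V — M:fork[open]; K:collider[open]; R:fork[blocks]; B:collider[open] ⇒ blocked
  6. C ← M → K ← B ← V — M:fork[open]; K:collider[open]; B:chain[blocks] ⇒ blocked
Because an active path exists, C and V are not d-separated.

No — C and V are not d-separated given {B, K, N, R}.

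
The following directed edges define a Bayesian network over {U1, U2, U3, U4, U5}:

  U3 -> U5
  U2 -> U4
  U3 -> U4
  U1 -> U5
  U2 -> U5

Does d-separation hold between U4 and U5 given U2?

There are 2 undirected paths between U4 and U5; checking each against the conditioning set {U2}:
  1. U4 ← U3 → U5 — U3:fork[open] ⇒ active
  2. U4 ← U2 → U5 — U2:fork[blocks] ⇒ blocked
At least one path is unblocked, so d-separation fails.

No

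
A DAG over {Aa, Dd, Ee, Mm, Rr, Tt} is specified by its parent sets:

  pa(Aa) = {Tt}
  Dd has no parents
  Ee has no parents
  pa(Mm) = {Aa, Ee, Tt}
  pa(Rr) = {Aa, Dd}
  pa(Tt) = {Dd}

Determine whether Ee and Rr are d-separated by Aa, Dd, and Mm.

There are 4 undirected paths between Ee and Rr; checking each against the conditioning set {Aa, Dd, Mm}:
  1. Ee → Mm ← Tt → Aa → Rr — Mm:collider[open]; Tt:fork[open]; Aa:chain[blocks] ⇒ blocked
  2. Ee → Mm ← Tt ← Dd → Rr — Mm:collider[open]; Tt:chain[open]; Dd:fork[blocks] ⇒ blocked
  3. Ee → Mm ← Aa ← Tt ← Dd → Rr — Mm:collider[open]; Aa:chain[blocks]; Tt:chain[open]; Dd:fork[blocks] ⇒ blocked
  4. Ee → Mm ← Aa → Rr — Mm:collider[open]; Aa:fork[blocks] ⇒ blocked
Every path is blocked, so Ee and Rr are d-separated given {Aa, Dd, Mm}.

Yes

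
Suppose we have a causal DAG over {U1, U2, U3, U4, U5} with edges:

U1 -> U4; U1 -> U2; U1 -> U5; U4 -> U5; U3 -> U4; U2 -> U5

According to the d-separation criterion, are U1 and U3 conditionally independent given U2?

Enumerating the 3 paths from U1 to U3 and testing each for blocking by {U2}:
Path 1: U1 → U2 → U5 ← U4 ← U3
  U2 is a chain here and U2 is conditioned on, so the path is blocked at U2.
Path 2: U1 → U4 ← U3
  U4 is a collider here and neither U4 nor any of its descendants is conditioned on, so the collider stays closed — the path is blocked at U4.
Path 3: U1 → U5 ← U4 ← U3
  U5 is a collider here and neither U5 nor any of its descendants is conditioned on, so the collider stays closed — the path is blocked at U5.
Every path is blocked, so U1 and U3 are d-separated given {U2}.

Yes — U1 and U3 are d-separated given {U2}.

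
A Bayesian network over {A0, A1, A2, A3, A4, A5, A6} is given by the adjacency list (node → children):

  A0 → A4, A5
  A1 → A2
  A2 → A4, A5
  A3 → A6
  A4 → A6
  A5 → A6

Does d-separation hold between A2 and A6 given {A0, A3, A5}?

No

4 paths connect A2 and A6; each must be blocked for d-separation to hold:
Path 1: A2 → A5 → A6
  A5 is a chain here and A5 is conditioned on, so the path is blocked at A5.
Path 2: A2 → A5 ← A0 → A4 → A6
  A0 is a fork here and A0 is conditioned on, so the path is blocked at A0.
Path 3: A2 → A4 → A6
  A4 is a chain and A4 is not conditioned on — no node blocks this path, so it is active.
Path 4: A2 → A4 ← A0 → A5 → A6
  A4 is a collider here and neither A4 nor any of its descendants is conditioned on, so the collider stays closed — the path is blocked at A4.
Since the path A2 → A4 → A6 is active, A2 and A6 are not d-separated given {A0, A3, A5}.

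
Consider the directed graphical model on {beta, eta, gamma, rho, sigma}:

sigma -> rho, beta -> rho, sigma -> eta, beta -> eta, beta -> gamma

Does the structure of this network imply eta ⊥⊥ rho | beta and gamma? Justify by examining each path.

No

2 paths connect eta and rho; each must be blocked for d-separation to hold:
Path 1: eta ← sigma → rho
  sigma is a fork and sigma is not conditioned on — no node blocks this path, so it is active.
Path 2: eta ← beta → rho
  beta is a fork here and beta is conditioned on, so the path is blocked at beta.
At least one path is unblocked, so d-separation fails.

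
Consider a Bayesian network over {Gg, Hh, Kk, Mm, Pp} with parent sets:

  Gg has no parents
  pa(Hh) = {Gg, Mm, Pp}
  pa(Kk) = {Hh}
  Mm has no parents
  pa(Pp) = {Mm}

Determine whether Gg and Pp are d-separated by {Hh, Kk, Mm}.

No

There are 2 undirected paths between Gg and Pp; checking each against the conditioning set {Hh, Kk, Mm}:
Path 1: Gg → Hh ← Mm → Pp
  Mm is a fork here and Mm is conditioned on, so the path is blocked at Mm.
Path 2: Gg → Hh ← Pp
  Hh is a collider and Hh is conditioned on, which opens it — no node blocks this path, so it is active.
Because an active path exists, Gg and Pp are not d-separated.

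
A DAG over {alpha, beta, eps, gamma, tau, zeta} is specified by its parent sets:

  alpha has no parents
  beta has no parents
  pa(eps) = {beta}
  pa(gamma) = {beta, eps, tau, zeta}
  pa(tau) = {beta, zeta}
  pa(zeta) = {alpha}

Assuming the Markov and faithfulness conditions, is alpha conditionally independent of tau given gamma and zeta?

We examine all 4 paths between alpha and tau:
  1. alpha → zeta → gamma ← eps ← beta → tau — zeta:chain[blocks]; gamma:collider[open]; eps:chain[open]; beta:fork[open] ⇒ blocked
  2. alpha → zeta → gamma ← beta → tau — zeta:chain[blocks]; gamma:collider[open]; beta:fork[open] ⇒ blocked
  3. alpha → zeta → gamma ← tau — zeta:chain[blocks]; gamma:collider[open] ⇒ blocked
  4. alpha → zeta → tau — zeta:chain[blocks] ⇒ blocked
All paths are blocked; alpha ⊥ tau | {gamma, zeta} holds.

Yes — alpha and tau are d-separated given {gamma, zeta}.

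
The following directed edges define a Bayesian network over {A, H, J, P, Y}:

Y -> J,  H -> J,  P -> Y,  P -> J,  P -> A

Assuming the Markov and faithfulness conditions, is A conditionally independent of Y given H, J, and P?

Enumerating the 2 paths from A to Y and testing each for blocking by {H, J, P}:
Path 1: A ← P → J ← Y
  P is a fork here and P is conditioned on, so the path is blocked at P.
Path 2: A ← P → Y
  P is a fork here and P is conditioned on, so the path is blocked at P.
Every path is blocked, so A and Y are d-separated given {H, J, P}.

Yes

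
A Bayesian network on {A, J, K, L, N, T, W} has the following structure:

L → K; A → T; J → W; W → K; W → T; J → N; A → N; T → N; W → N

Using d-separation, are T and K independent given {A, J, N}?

We examine all 5 paths between T and K:
Path 1: T ← A → N ← J → W → K
  A is a fork here and A is conditioned on, so the path is blocked at A.
Path 2: T ← A → N ← W → K
  A is a fork here and A is conditioned on, so the path is blocked at A.
Path 3: T ← W → K
  W is a fork and W is not conditioned on — no node blocks this path, so it is active.
Path 4: T → N ← J → W → K
  J is a fork here and J is conditioned on, so the path is blocked at J.
Path 5: T → N ← W → K
  N is a collider and N is conditioned on, which opens it; W is a fork and W is not conditioned on — no node blocks this path, so it is active.
Since the path T ← W → K is active, T and K are not d-separated given {A, J, N}.

No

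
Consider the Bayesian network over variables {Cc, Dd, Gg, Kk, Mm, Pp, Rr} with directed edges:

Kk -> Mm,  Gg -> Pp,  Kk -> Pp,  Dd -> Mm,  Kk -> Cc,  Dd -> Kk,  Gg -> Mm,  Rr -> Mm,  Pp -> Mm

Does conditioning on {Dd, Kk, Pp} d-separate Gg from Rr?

There are 4 undirected paths between Gg and Rr; checking each against the conditioning set {Dd, Kk, Pp}:
  1. Gg → Pp → Mm ← Rr — Pp:chain[blocks]; Mm:collider[blocks] ⇒ blocked
  2. Gg → Pp ← Kk ← Dd → Mm ← Rr — Pp:collider[open]; Kk:chain[blocks]; Dd:fork[blocks]; Mm:collider[blocks] ⇒ blocked
  3. Gg → Pp ← Kk → Mm ← Rr — Pp:collider[open]; Kk:fork[blocks]; Mm:collider[blocks] ⇒ blocked
  4. Gg → Mm ← Rr — Mm:collider[blocks] ⇒ blocked
All paths are blocked; Gg ⊥ Rr | {Dd, Kk, Pp} holds.

Yes — Gg and Rr are d-separated given {Dd, Kk, Pp}.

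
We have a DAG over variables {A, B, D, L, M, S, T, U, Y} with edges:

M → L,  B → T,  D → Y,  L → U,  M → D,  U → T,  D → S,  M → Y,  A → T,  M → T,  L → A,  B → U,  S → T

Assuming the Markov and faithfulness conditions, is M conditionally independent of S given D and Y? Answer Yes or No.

Yes

Enumerating the 6 paths from M to S and testing each for blocking by {D, Y}:
Path 1: M → T ← S
  T is a collider here and neither T nor any of its descendants is conditioned on, so the collider stays closed — the path is blocked at T.
Path 2: M → L → U → T ← S
  T is a collider here and neither T nor any of its descendants is conditioned on, so the collider stays closed — the path is blocked at T.
Path 3: M → L → U ← B → T ← S
  U is a collider here and neither U nor any of its descendants is conditioned on, so the collider stays closed — the path is blocked at U.
Path 4: M → L → A → T ← S
  T is a collider here and neither T nor any of its descendants is conditioned on, so the collider stays closed — the path is blocked at T.
Path 5: M → D → S
  D is a chain here and D is conditioned on, so the path is blocked at D.
Path 6: M → Y ← D → S
  D is a fork here and D is conditioned on, so the path is blocked at D.
All paths are blocked; M ⊥ S | {D, Y} holds.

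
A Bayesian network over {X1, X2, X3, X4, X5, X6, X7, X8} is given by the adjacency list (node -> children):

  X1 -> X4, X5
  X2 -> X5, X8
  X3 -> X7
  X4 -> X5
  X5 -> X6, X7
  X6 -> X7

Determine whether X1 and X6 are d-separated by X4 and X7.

4 paths connect X1 and X6; each must be blocked for d-separation to hold:
Path 1: X1 → X4 → X5 → X6
  X4 is a chain here and X4 is conditioned on, so the path is blocked at X4.
Path 2: X1 → X4 → X5 → X7 ← X6
  X4 is a chain here and X4 is conditioned on, so the path is blocked at X4.
Path 3: X1 → X5 → X6
  X5 is a chain and X5 is not conditioned on — no node blocks this path, so it is active.
Path 4: X1 → X5 → X7 ← X6
  X5 is a chain and X5 is not conditioned on; X7 is a collider and X7 is conditioned on, which opens it — no node blocks this path, so it is active.
Since the path X1 → X5 → X6 is active, X1 and X6 are not d-separated given {X4, X7}.

No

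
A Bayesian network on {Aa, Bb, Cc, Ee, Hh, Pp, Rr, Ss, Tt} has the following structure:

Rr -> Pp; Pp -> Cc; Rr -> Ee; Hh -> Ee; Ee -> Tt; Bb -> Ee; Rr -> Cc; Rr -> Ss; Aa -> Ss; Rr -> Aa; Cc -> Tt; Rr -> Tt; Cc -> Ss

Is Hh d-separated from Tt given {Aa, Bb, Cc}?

There are 6 undirected paths between Hh and Tt; checking each against the conditioning set {Aa, Bb, Cc}:
Path 1: Hh → Ee ← Rr → Cc → Tt
  Ee is a collider here and neither Ee nor any of its descendants is conditioned on, so the collider stays closed — the path is blocked at Ee.
Path 2: Hh → Ee ← Rr → Pp → Cc → Tt
  Ee is a collider here and neither Ee nor any of its descendants is conditioned on, so the collider stays closed — the path is blocked at Ee.
Path 3: Hh → Ee ← Rr → Aa → Ss ← Cc → Tt
  Ee is a collider here and neither Ee nor any of its descendants is conditioned on, so the collider stays closed — the path is blocked at Ee.
Path 4: Hh → Ee ← Rr → Tt
  Ee is a collider here and neither Ee nor any of its descendants is conditioned on, so the collider stays closed — the path is blocked at Ee.
Path 5: Hh → Ee ← Rr → Ss ← Cc → Tt
  Ee is a collider here and neither Ee nor any of its descendants is conditioned on, so the collider stays closed — the path is blocked at Ee.
Path 6: Hh → Ee → Tt
  Ee is a chain and Ee is not conditioned on — no node blocks this path, so it is active.
At least one path is unblocked, so d-separation fails.

No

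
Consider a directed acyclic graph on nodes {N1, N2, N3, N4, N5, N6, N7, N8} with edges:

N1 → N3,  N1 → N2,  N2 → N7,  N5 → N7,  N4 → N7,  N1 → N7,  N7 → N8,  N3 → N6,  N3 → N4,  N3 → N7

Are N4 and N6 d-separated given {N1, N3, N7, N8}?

Yes

There are 4 undirected paths between N4 and N6; checking each against the conditioning set {N1, N3, N7, N8}:
Path 1: N4 ← N3 → N6
  N3 is a fork here and N3 is conditioned on, so the path is blocked at N3.
Path 2: N4 → N7 ← N3 → N6
  N3 is a fork here and N3 is conditioned on, so the path is blocked at N3.
Path 3: N4 → N7 ← N2 ← N1 → N3 → N6
  N1 is a fork here and N1 is conditioned on, so the path is blocked at N1.
Path 4: N4 → N7 ← N1 → N3 → N6
  N1 is a fork here and N1 is conditioned on, so the path is blocked at N1.
All paths are blocked; N4 ⊥ N6 | {N1, N3, N7, N8} holds.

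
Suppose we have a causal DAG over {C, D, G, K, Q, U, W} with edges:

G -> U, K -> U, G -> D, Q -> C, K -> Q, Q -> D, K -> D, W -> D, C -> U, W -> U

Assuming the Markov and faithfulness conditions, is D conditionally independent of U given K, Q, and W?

6 paths connect D and U; each must be blocked for d-separation to hold:
Path 1: D ← Q → C → U
  Q is a fork here and Q is conditioned on, so the path is blocked at Q.
Path 2: D ← Q ← K → U
  Q is a chain here and Q is conditioned on, so the path is blocked at Q.
Path 3: D ← W → U
  W is a fork here and W is conditioned on, so the path is blocked at W.
Path 4: D ← G → U
  G is a fork and G is not conditioned on — no node blocks this path, so it is active.
Path 5: D ← K → Q → C → U
  K is a fork here and K is conditioned on, so the path is blocked at K.
Path 6: D ← K → U
  K is a fork here and K is conditioned on, so the path is blocked at K.
At least one path is unblocked, so d-separation fails.

No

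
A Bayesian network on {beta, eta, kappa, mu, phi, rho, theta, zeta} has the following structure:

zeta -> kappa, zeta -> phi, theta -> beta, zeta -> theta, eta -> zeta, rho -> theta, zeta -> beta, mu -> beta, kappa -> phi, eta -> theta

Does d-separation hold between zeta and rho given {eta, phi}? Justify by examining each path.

Enumerating the 3 paths from zeta to rho and testing each for blocking by {eta, phi}:
Path 1: zeta → beta ← theta ← rho
  beta is a collider here and neither beta nor any of its descendants is conditioned on, so the collider stays closed — the path is blocked at beta.
Path 2: zeta ← eta → theta ← rho
  eta is a fork here and eta is conditioned on, so the path is blocked at eta.
Path 3: zeta → theta ← rho
  theta is a collider here and neither theta nor any of its descendants is conditioned on, so the collider stays closed — the path is blocked at theta.
Every path is blocked, so zeta and rho are d-separated given {eta, phi}.

Yes — zeta and rho are d-separated given {eta, phi}.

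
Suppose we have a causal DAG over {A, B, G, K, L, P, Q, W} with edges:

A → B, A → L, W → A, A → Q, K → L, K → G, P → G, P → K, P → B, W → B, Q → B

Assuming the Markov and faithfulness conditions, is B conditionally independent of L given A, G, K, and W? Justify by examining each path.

5 paths connect B and L; each must be blocked for d-separation to hold:
Path 1: B ← Q ← A → L
  A is a fork here and A is conditioned on, so the path is blocked at A.
Path 2: B ← A → L
  A is a fork here and A is conditioned on, so the path is blocked at A.
Path 3: B ← W → A → L
  W is a fork here and W is conditioned on, so the path is blocked at W.
Path 4: B ← P → G ← K → L
  K is a fork here and K is conditioned on, so the path is blocked at K.
Path 5: B ← P → K → L
  K is a chain here and K is conditioned on, so the path is blocked at K.
Every path is blocked, so B and L are d-separated given {A, G, K, W}.

Yes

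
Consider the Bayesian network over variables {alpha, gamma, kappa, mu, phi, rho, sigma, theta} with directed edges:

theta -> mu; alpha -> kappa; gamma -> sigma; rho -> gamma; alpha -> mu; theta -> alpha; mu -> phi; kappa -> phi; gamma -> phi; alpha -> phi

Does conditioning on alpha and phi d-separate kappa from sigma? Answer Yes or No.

Enumerating the 4 paths from kappa to sigma and testing each for blocking by {alpha, phi}:
Path 1: kappa ← alpha → mu → phi ← gamma → sigma
  alpha is a fork here and alpha is conditioned on, so the path is blocked at alpha.
Path 2: kappa ← alpha ← theta → mu → phi ← gamma → sigma
  alpha is a chain here and alpha is conditioned on, so the path is blocked at alpha.
Path 3: kappa ← alpha → phi ← gamma → sigma
  alpha is a fork here and alpha is conditioned on, so the path is blocked at alpha.
Path 4: kappa → phi ← gamma → sigma
  phi is a collider and phi is conditioned on, which opens it; gamma is a fork and gamma is not conditioned on — no node blocks this path, so it is active.
Because an active path exists, kappa and sigma are not d-separated.

No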